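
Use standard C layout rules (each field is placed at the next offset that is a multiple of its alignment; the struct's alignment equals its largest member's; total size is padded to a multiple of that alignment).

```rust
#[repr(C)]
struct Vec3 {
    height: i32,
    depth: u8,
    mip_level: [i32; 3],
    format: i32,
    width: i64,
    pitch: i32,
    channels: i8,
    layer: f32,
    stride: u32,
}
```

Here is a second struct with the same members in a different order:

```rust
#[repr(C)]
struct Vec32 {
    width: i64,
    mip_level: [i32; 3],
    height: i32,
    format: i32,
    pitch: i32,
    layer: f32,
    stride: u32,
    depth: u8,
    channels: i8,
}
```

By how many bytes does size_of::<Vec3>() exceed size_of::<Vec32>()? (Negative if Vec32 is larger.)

height at 0 (size 4, align 4) → ends 4
depth at 4 (size 1, align 1) → ends 5
pad 3 to align 4 for mip_level
mip_level at 8 (size 12, align 4) → ends 20
format at 20 (size 4, align 4) → ends 24
width at 24 (size 8, align 8) → ends 32
pitch at 32 (size 4, align 4) → ends 36
channels at 36 (size 1, align 1) → ends 37
pad 3 to align 4 for layer
layer at 40 (size 4, align 4) → ends 44
stride at 44 (size 4, align 4) → ends 48
total 48 bytes, alignment 8
— Vec32 —
width at 0 (size 8, align 8) → ends 8
mip_level at 8 (size 12, align 4) → ends 20
height at 20 (size 4, align 4) → ends 24
format at 24 (size 4, align 4) → ends 28
pitch at 28 (size 4, align 4) → ends 32
layer at 32 (size 4, align 4) → ends 36
stride at 36 (size 4, align 4) → ends 40
depth at 40 (size 1, align 1) → ends 41
channels at 41 (size 1, align 1) → ends 42
tail pad 6 to reach multiple of 8
total 48 bytes, alignment 8
48 − 48 = 0

0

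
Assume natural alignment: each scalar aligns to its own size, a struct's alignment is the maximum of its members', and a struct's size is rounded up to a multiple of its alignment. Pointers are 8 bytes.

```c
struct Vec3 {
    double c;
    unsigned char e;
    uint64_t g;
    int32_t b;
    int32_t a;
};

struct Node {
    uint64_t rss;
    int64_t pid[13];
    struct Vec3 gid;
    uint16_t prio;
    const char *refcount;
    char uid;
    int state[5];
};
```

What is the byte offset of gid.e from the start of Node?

120

Vec3: 0..8  c  (8B, 8-aligned); 8..9  e  (1B, 1-aligned); 9..16  -- padding (7B); 16..24  g  (8B, 8-aligned); 24..28  b  (4B, 4-aligned); 28..32  a  (4B, 4-aligned); sizeof = 32, alignof = 8
0..8  rss  (8B, 8-aligned)
8..112  pid  (104B, 8-aligned)
112..144  gid  (32B, 8-aligned)
within Vec3: e at 8
112 + 8 = 120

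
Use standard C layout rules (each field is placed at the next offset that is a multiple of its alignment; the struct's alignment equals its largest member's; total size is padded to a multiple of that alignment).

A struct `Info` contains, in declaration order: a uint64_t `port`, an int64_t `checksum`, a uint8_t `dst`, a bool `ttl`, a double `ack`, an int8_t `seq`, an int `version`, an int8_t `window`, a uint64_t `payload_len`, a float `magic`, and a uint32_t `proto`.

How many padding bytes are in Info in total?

@0: port [8B, align 8] → 8
@8: checksum [8B, align 8] → 16
@16: dst [1B, align 1] → 17
@17: ttl [1B, align 1] → 18
+6 pad (align 8)
@24: ack [8B, align 8] → 32
@32: seq [1B, align 1] → 33
+3 pad (align 4)
@36: version [4B, align 4] → 40
@40: window [1B, align 1] → 41
+7 pad (align 8)
@48: payload_len [8B, align 8] → 56
@56: magic [4B, align 4] → 60
@60: proto [4B, align 4] → 64
size 64, align 8
data bytes 48, size 64 → padding 16

16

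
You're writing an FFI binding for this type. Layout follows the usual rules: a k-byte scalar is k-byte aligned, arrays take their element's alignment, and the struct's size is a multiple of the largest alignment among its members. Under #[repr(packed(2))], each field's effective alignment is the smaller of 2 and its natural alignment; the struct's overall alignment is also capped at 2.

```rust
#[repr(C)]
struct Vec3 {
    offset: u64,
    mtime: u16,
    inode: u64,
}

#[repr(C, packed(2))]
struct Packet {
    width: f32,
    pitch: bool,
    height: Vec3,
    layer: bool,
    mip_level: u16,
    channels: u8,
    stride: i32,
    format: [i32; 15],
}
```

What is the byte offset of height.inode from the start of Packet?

Vec3: 0..8  offset  (8B, 8-aligned); 8..10  mtime  (2B, 2-aligned); 10..16  -- padding (6B); 16..24  inode  (8B, 8-aligned); sizeof = 24, alignof = 8
0..4  width  (4B, 2-aligned)
4..5  pitch  (1B, 1-aligned)
5..6  -- padding (1B)
6..30  height  (24B, 2-aligned)
within Vec3: inode at 16
6 + 16 = 22

22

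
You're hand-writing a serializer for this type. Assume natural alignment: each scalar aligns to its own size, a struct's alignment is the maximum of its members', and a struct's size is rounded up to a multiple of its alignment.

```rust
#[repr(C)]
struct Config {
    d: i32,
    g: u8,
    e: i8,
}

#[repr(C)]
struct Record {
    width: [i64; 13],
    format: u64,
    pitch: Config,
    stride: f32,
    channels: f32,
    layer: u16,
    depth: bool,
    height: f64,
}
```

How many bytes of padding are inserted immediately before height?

5

Config: @0: d [4B, align 4] → 4; @4: g [1B, align 1] → 5; @5: e [1B, align 1] → 6; +2 tail pad (align 4); size 8, align 4
@0: width [104B, align 8] → 104
@104: format [8B, align 8] → 112
@112: pitch [8B, align 4] → 120
@120: stride [4B, align 4] → 124
@124: channels [4B, align 4] → 128
@128: layer [2B, align 2] → 130
@130: depth [1B, align 1] → 131
+5 pad (align 8)
@136: height [8B, align 8] → 144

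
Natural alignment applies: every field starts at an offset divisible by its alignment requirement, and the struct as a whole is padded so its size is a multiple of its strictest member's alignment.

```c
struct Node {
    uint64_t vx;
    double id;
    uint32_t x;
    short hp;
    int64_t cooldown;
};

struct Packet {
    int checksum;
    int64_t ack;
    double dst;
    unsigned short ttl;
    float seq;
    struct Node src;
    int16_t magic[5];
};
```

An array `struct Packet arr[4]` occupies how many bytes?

Node: 0..8  vx  (8B, 8-aligned); 8..16  id  (8B, 8-aligned); 16..20  x  (4B, 4-aligned); 20..22  hp  (2B, 2-aligned); 22..24  -- padding (2B); 24..32  cooldown  (8B, 8-aligned); sizeof = 32, alignof = 8
0..4  checksum  (4B, 4-aligned)
4..8  -- padding (4B)
8..16  ack  (8B, 8-aligned)
16..24  dst  (8B, 8-aligned)
24..26  ttl  (2B, 2-aligned)
26..28  -- padding (2B)
28..32  seq  (4B, 4-aligned)
32..64  src  (32B, 8-aligned)
64..74  magic  (10B, 2-aligned)
74..80  -- tail padding (6B)
sizeof = 80, alignof = 8
array of 4: 4 × 80 = 320

320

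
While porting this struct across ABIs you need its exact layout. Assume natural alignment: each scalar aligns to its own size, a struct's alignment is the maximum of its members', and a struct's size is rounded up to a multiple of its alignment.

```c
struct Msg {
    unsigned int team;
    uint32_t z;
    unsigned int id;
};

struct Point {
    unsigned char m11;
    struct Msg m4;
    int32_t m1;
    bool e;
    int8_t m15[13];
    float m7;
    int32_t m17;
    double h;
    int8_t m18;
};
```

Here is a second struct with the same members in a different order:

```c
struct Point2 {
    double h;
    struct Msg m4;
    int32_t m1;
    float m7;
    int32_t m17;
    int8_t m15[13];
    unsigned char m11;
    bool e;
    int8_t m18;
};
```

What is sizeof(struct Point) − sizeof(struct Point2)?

Msg: 0..4  team  (4B, 4-aligned); 4..8  z  (4B, 4-aligned); 8..12  id  (4B, 4-aligned); sizeof = 12, alignof = 4
0..1  m11  (1B, 1-aligned)
1..4  -- padding (3B)
4..16  m4  (12B, 4-aligned)
16..20  m1  (4B, 4-aligned)
20..21  e  (1B, 1-aligned)
21..34  m15  (13B, 1-aligned)
34..36  -- padding (2B)
36..40  m7  (4B, 4-aligned)
40..44  m17  (4B, 4-aligned)
44..48  -- padding (4B)
48..56  h  (8B, 8-aligned)
56..57  m18  (1B, 1-aligned)
57..64  -- tail padding (7B)
sizeof = 64, alignof = 8
— Point2 —
0..8  h  (8B, 8-aligned)
8..20  m4  (12B, 4-aligned)
20..24  m1  (4B, 4-aligned)
24..28  m7  (4B, 4-aligned)
28..32  m17  (4B, 4-aligned)
32..45  m15  (13B, 1-aligned)
45..46  m11  (1B, 1-aligned)
46..47  e  (1B, 1-aligned)
47..48  m18  (1B, 1-aligned)
sizeof = 48, alignof = 8
64 − 48 = 16

16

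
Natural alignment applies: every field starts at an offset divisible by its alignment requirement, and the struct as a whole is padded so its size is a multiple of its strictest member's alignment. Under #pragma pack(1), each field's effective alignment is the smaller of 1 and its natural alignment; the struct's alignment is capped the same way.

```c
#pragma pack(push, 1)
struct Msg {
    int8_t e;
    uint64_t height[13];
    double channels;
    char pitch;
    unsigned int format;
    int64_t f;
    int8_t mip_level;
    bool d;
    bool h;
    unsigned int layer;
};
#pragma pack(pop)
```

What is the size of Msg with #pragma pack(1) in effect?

0..1  e  (1B, 1-aligned)
1..105  height  (104B, 1-aligned)
105..113  channels  (8B, 1-aligned)
113..114  pitch  (1B, 1-aligned)
114..118  format  (4B, 1-aligned)
118..126  f  (8B, 1-aligned)
126..127  mip_level  (1B, 1-aligned)
127..128  d  (1B, 1-aligned)
128..129  h  (1B, 1-aligned)
129..133  layer  (4B, 1-aligned)
sizeof = 133, alignof = 1

133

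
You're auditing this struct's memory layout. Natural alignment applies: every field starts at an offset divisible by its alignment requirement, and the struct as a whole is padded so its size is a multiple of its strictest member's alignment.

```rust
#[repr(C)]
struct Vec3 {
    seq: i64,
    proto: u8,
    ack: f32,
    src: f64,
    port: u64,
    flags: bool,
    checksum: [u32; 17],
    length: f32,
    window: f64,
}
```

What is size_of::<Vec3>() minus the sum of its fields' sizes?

10

0..8  seq  (8B, 8-aligned)
8..9  proto  (1B, 1-aligned)
9..12  -- padding (3B)
12..16  ack  (4B, 4-aligned)
16..24  src  (8B, 8-aligned)
24..32  port  (8B, 8-aligned)
32..33  flags  (1B, 1-aligned)
33..36  -- padding (3B)
36..104  checksum  (68B, 4-aligned)
104..108  length  (4B, 4-aligned)
108..112  -- padding (4B)
112..120  window  (8B, 8-aligned)
sizeof = 120, alignof = 8
data bytes 110, size 120 → padding 10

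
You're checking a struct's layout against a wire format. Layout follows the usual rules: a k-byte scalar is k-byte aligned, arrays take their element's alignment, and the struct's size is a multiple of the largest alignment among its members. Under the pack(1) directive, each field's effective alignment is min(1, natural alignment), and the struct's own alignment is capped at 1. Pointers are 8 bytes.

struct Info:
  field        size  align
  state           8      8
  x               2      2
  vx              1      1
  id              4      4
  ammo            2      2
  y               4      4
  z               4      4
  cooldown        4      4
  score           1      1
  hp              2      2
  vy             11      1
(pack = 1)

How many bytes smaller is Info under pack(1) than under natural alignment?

natural layout:
  0..8  state  (8B, 8-aligned)
  8..10  x  (2B, 2-aligned)
  10..11  vx  (1B, 1-aligned)
  11..12  -- padding (1B)
  12..16  id  (4B, 4-aligned)
  16..18  ammo  (2B, 2-aligned)
  18..20  -- padding (2B)
  20..24  y  (4B, 4-aligned)
  24..28  z  (4B, 4-aligned)
  28..32  cooldown  (4B, 4-aligned)
  32..33  score  (1B, 1-aligned)
  33..34  -- padding (1B)
  34..36  hp  (2B, 2-aligned)
  36..47  vy  (11B, 1-aligned)
  47..48  -- tail padding (1B)
  sizeof = 48, alignof = 8
packed(1) layout:
  0..8  state  (8B, 1-aligned)
  8..10  x  (2B, 1-aligned)
  10..11  vx  (1B, 1-aligned)
  11..15  id  (4B, 1-aligned)
  15..17  ammo  (2B, 1-aligned)
  17..21  y  (4B, 1-aligned)
  21..25  z  (4B, 1-aligned)
  25..29  cooldown  (4B, 1-aligned)
  29..30  score  (1B, 1-aligned)
  30..32  hp  (2B, 1-aligned)
  32..43  vy  (11B, 1-aligned)
  sizeof = 43, alignof = 1
48 − 43 = 5

5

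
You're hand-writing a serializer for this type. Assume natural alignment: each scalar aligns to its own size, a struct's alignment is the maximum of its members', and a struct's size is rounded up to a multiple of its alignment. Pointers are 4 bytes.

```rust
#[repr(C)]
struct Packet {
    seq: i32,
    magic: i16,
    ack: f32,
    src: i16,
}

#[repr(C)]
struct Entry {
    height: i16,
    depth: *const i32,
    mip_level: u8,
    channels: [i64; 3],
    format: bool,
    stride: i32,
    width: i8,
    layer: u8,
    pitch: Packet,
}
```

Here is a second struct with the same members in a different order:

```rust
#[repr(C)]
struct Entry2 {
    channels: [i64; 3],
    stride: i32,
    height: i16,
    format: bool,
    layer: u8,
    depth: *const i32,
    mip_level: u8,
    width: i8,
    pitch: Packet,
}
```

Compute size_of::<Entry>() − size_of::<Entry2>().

16

Packet: 0..4  seq  (4B, 4-aligned); 4..6  magic  (2B, 2-aligned); 6..8  -- padding (2B); 8..12  ack  (4B, 4-aligned); 12..14  src  (2B, 2-aligned); 14..16  -- tail padding (2B); sizeof = 16, alignof = 4
0..2  height  (2B, 2-aligned)
2..4  -- padding (2B)
4..8  depth  (4B, 4-aligned)
8..9  mip_level  (1B, 1-aligned)
9..16  -- padding (7B)
16..40  channels  (24B, 8-aligned)
40..41  format  (1B, 1-aligned)
41..44  -- padding (3B)
44..48  stride  (4B, 4-aligned)
48..49  width  (1B, 1-aligned)
49..50  layer  (1B, 1-aligned)
50..52  -- padding (2B)
52..68  pitch  (16B, 4-aligned)
68..72  -- tail padding (4B)
sizeof = 72, alignof = 8
— Entry2 —
0..24  channels  (24B, 8-aligned)
24..28  stride  (4B, 4-aligned)
28..30  height  (2B, 2-aligned)
30..31  format  (1B, 1-aligned)
31..32  layer  (1B, 1-aligned)
32..36  depth  (4B, 4-aligned)
36..37  mip_level  (1B, 1-aligned)
37..38  width  (1B, 1-aligned)
38..40  -- padding (2B)
40..56  pitch  (16B, 4-aligned)
sizeof = 56, alignof = 8
72 − 56 = 16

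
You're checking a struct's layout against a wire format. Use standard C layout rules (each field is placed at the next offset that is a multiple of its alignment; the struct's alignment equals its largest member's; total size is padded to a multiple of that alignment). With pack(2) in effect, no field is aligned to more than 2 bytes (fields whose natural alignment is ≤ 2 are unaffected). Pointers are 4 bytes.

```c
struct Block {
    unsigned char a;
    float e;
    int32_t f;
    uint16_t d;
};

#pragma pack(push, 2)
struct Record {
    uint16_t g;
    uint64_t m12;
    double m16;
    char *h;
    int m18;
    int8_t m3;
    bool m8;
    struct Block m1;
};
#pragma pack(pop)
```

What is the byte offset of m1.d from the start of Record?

40

Block: @0: a [1B, align 1] → 1; +3 pad (align 4); @4: e [4B, align 4] → 8; @8: f [4B, align 4] → 12; @12: d [2B, align 2] → 14; +2 tail pad (align 4); size 16, align 4
@0: g [2B, align 2] → 2
@2: m12 [8B, align 2] → 10
@10: m16 [8B, align 2] → 18
@18: h [4B, align 2] → 22
@22: m18 [4B, align 2] → 26
@26: m3 [1B, align 1] → 27
@27: m8 [1B, align 1] → 28
@28: m1 [16B, align 2] → 44
within Block: d at 12
28 + 12 = 40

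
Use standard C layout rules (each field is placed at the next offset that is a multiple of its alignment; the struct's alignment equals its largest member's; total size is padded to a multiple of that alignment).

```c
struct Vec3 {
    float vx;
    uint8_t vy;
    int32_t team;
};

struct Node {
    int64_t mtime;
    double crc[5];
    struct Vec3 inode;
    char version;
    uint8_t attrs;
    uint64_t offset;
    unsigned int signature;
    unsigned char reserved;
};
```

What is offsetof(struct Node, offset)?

Vec3: vx at 0 (size 4, align 4) → ends 4; vy at 4 (size 1, align 1) → ends 5; pad 3 to align 4 for team; team at 8 (size 4, align 4) → ends 12; total 12 bytes, alignment 4
mtime at 0 (size 8, align 8) → ends 8
crc at 8 (size 40, align 8) → ends 48
inode at 48 (size 12, align 4) → ends 60
version at 60 (size 1, align 1) → ends 61
attrs at 61 (size 1, align 1) → ends 62
pad 2 to align 8 for offset
offset at 64 (size 8, align 8) → ends 72

64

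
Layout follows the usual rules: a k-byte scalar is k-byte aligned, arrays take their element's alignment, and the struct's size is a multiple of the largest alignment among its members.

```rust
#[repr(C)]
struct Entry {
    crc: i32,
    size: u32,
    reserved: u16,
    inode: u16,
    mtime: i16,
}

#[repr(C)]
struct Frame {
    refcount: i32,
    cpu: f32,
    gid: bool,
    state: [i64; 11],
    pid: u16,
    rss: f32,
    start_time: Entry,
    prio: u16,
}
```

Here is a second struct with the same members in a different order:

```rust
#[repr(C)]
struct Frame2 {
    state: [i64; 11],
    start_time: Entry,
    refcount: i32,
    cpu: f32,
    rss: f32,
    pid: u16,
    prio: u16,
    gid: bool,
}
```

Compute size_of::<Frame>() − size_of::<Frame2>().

Entry: 0..4  crc  (4B, 4-aligned); 4..8  size  (4B, 4-aligned); 8..10  reserved  (2B, 2-aligned); 10..12  inode  (2B, 2-aligned); 12..14  mtime  (2B, 2-aligned); 14..16  -- tail padding (2B); sizeof = 16, alignof = 4
0..4  refcount  (4B, 4-aligned)
4..8  cpu  (4B, 4-aligned)
8..9  gid  (1B, 1-aligned)
9..16  -- padding (7B)
16..104  state  (88B, 8-aligned)
104..106  pid  (2B, 2-aligned)
106..108  -- padding (2B)
108..112  rss  (4B, 4-aligned)
112..128  start_time  (16B, 4-aligned)
128..130  prio  (2B, 2-aligned)
130..136  -- tail padding (6B)
sizeof = 136, alignof = 8
— Frame2 —
0..88  state  (88B, 8-aligned)
88..104  start_time  (16B, 4-aligned)
104..108  refcount  (4B, 4-aligned)
108..112  cpu  (4B, 4-aligned)
112..116  rss  (4B, 4-aligned)
116..118  pid  (2B, 2-aligned)
118..120  prio  (2B, 2-aligned)
120..121  gid  (1B, 1-aligned)
121..128  -- tail padding (7B)
sizeof = 128, alignof = 8
136 − 128 = 8

8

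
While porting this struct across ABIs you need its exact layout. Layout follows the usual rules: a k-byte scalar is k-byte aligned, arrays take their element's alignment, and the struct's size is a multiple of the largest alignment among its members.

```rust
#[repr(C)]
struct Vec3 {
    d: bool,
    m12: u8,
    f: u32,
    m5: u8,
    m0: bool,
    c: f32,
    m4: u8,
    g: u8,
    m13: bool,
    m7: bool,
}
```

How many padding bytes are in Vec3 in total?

d at 0 (size 1, align 1) → ends 1
m12 at 1 (size 1, align 1) → ends 2
pad 2 to align 4 for f
f at 4 (size 4, align 4) → ends 8
m5 at 8 (size 1, align 1) → ends 9
m0 at 9 (size 1, align 1) → ends 10
pad 2 to align 4 for c
c at 12 (size 4, align 4) → ends 16
m4 at 16 (size 1, align 1) → ends 17
g at 17 (size 1, align 1) → ends 18
m13 at 18 (size 1, align 1) → ends 19
m7 at 19 (size 1, align 1) → ends 20
total 20 bytes, alignment 4
data bytes 16, size 20 → padding 4

4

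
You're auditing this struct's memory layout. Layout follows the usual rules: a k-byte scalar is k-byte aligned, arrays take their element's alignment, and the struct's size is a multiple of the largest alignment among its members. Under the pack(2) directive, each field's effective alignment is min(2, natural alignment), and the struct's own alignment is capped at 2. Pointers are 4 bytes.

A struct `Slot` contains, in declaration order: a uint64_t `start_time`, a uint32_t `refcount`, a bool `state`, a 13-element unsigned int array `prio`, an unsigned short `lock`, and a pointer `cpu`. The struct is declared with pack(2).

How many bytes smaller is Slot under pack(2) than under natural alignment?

8

natural layout:
  @0: start_time [8B, align 8] → 8
  @8: refcount [4B, align 4] → 12
  @12: state [1B, align 1] → 13
  +3 pad (align 4)
  @16: prio [52B, align 4] → 68
  @68: lock [2B, align 2] → 70
  +2 pad (align 4)
  @72: cpu [4B, align 4] → 76
  +4 tail pad (align 8)
  size 80, align 8
packed(2) layout:
  @0: start_time [8B, align 2] → 8
  @8: refcount [4B, align 2] → 12
  @12: state [1B, align 1] → 13
  +1 pad (align 2)
  @14: prio [52B, align 2] → 66
  @66: lock [2B, align 2] → 68
  @68: cpu [4B, align 2] → 72
  size 72, align 2
80 − 72 = 8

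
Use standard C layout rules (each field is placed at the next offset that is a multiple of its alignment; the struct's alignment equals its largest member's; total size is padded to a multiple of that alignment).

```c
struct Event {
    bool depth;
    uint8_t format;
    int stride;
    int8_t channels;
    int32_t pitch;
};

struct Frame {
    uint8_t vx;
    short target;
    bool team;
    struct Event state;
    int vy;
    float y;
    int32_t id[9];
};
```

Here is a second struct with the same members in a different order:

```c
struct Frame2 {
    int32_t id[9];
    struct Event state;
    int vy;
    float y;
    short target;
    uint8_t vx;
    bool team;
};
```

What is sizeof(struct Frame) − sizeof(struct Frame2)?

Event: @0: depth [1B, align 1] → 1; @1: format [1B, align 1] → 2; +2 pad (align 4); @4: stride [4B, align 4] → 8; @8: channels [1B, align 1] → 9; +3 pad (align 4); @12: pitch [4B, align 4] → 16; size 16, align 4
@0: vx [1B, align 1] → 1
+1 pad (align 2)
@2: target [2B, align 2] → 4
@4: team [1B, align 1] → 5
+3 pad (align 4)
@8: state [16B, align 4] → 24
@24: vy [4B, align 4] → 28
@28: y [4B, align 4] → 32
@32: id [36B, align 4] → 68
size 68, align 4
— Frame2 —
@0: id [36B, align 4] → 36
@36: state [16B, align 4] → 52
@52: vy [4B, align 4] → 56
@56: y [4B, align 4] → 60
@60: target [2B, align 2] → 62
@62: vx [1B, align 1] → 63
@63: team [1B, align 1] → 64
size 64, align 4
68 − 64 = 4

4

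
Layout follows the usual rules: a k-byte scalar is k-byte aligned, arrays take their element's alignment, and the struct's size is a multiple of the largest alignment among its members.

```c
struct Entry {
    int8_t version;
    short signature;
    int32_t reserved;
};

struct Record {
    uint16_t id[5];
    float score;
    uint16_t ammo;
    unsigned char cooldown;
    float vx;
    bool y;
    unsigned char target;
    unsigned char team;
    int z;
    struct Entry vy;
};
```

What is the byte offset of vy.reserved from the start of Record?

Entry: 0..1  version  (1B, 1-aligned); 1..2  -- padding (1B); 2..4  signature  (2B, 2-aligned); 4..8  reserved  (4B, 4-aligned); sizeof = 8, alignof = 4
0..10  id  (10B, 2-aligned)
10..12  -- padding (2B)
12..16  score  (4B, 4-aligned)
16..18  ammo  (2B, 2-aligned)
18..19  cooldown  (1B, 1-aligned)
19..20  -- padding (1B)
20..24  vx  (4B, 4-aligned)
24..25  y  (1B, 1-aligned)
25..26  target  (1B, 1-aligned)
26..27  team  (1B, 1-aligned)
27..28  -- padding (1B)
28..32  z  (4B, 4-aligned)
32..40  vy  (8B, 4-aligned)
within Entry: reserved at 4
32 + 4 = 36

36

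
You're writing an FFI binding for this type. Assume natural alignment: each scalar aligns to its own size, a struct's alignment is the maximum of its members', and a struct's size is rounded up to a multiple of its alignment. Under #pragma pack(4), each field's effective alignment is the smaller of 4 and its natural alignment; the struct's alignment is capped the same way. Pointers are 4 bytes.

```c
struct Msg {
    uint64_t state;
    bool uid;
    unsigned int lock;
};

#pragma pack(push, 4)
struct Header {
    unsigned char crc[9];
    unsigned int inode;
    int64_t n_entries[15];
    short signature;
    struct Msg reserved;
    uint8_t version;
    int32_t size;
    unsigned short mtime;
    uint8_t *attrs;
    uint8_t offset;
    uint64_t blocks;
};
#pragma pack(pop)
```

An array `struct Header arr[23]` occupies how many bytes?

4232

Msg: state at 0 (size 8, align 8) → ends 8; uid at 8 (size 1, align 1) → ends 9; pad 3 to align 4 for lock; lock at 12 (size 4, align 4) → ends 16; total 16 bytes, alignment 8
crc at 0 (size 9, align 1) → ends 9
pad 3 to align 4 for inode
inode at 12 (size 4, align 4) → ends 16
n_entries at 16 (size 120, align 4) → ends 136
signature at 136 (size 2, align 2) → ends 138
pad 2 to align 4 for reserved
reserved at 140 (size 16, align 4) → ends 156
version at 156 (size 1, align 1) → ends 157
pad 3 to align 4 for size
size at 160 (size 4, align 4) → ends 164
mtime at 164 (size 2, align 2) → ends 166
pad 2 to align 4 for attrs
attrs at 168 (size 4, align 4) → ends 172
offset at 172 (size 1, align 1) → ends 173
pad 3 to align 4 for blocks
blocks at 176 (size 8, align 4) → ends 184
total 184 bytes, alignment 4
array of 23: 23 × 184 = 4232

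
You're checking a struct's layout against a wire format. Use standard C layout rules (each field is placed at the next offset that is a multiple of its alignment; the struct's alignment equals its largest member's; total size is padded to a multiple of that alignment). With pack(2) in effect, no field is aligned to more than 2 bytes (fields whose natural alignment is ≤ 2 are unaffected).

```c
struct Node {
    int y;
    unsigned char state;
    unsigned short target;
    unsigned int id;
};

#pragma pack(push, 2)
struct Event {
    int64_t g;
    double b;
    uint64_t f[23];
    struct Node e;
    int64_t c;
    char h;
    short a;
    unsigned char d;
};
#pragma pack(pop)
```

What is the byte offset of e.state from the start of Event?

Node: y at 0 (size 4, align 4) → ends 4; state at 4 (size 1, align 1) → ends 5; pad 1 to align 2 for target; target at 6 (size 2, align 2) → ends 8; id at 8 (size 4, align 4) → ends 12; total 12 bytes, alignment 4
g at 0 (size 8, align 2) → ends 8
b at 8 (size 8, align 2) → ends 16
f at 16 (size 184, align 2) → ends 200
e at 200 (size 12, align 2) → ends 212
within Node: state at 4
200 + 4 = 204

204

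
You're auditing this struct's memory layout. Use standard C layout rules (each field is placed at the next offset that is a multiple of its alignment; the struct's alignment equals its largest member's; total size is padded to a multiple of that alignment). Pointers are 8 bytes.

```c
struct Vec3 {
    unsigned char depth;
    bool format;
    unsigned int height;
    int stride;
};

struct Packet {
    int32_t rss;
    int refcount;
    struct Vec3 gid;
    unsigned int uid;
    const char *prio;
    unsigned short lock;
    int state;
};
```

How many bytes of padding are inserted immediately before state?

2

Vec3: @0: depth [1B, align 1] → 1; @1: format [1B, align 1] → 2; +2 pad (align 4); @4: height [4B, align 4] → 8; @8: stride [4B, align 4] → 12; size 12, align 4
@0: rss [4B, align 4] → 4
@4: refcount [4B, align 4] → 8
@8: gid [12B, align 4] → 20
@20: uid [4B, align 4] → 24
@24: prio [8B, align 8] → 32
@32: lock [2B, align 2] → 34
+2 pad (align 4)
@36: state [4B, align 4] → 40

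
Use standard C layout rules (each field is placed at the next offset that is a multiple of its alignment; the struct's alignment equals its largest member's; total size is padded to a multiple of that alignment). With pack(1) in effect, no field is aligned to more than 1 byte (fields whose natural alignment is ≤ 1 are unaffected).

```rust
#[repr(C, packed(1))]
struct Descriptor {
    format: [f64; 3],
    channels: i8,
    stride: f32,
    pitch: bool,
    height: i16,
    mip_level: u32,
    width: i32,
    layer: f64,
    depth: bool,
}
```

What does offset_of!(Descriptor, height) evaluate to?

@0: format [24B, align 1] → 24
@24: channels [1B, align 1] → 25
@25: stride [4B, align 1] → 29
@29: pitch [1B, align 1] → 30
@30: height [2B, align 1] → 32

30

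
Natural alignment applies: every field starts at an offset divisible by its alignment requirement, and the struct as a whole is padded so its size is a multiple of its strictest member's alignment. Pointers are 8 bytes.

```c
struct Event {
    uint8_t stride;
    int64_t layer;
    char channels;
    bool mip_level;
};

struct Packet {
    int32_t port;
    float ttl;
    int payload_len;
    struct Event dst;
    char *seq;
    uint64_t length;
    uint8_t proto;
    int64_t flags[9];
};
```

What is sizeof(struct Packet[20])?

2720

Event: 0..1  stride  (1B, 1-aligned); 1..8  -- padding (7B); 8..16  layer  (8B, 8-aligned); 16..17  channels  (1B, 1-aligned); 17..18  mip_level  (1B, 1-aligned); 18..24  -- tail padding (6B); sizeof = 24, alignof = 8
0..4  port  (4B, 4-aligned)
4..8  ttl  (4B, 4-aligned)
8..12  payload_len  (4B, 4-aligned)
12..16  -- padding (4B)
16..40  dst  (24B, 8-aligned)
40..48  seq  (8B, 8-aligned)
48..56  length  (8B, 8-aligned)
56..57  proto  (1B, 1-aligned)
57..64  -- padding (7B)
64..136  flags  (72B, 8-aligned)
sizeof = 136, alignof = 8
array of 20: 20 × 136 = 2720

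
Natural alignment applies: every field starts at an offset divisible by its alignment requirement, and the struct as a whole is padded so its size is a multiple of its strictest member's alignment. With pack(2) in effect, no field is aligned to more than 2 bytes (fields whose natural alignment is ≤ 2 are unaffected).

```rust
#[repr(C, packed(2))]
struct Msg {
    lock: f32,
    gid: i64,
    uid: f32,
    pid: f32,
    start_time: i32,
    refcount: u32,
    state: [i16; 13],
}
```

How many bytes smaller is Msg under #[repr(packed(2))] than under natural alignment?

10

natural layout:
  lock at 0 (size 4, align 4) → ends 4
  pad 4 to align 8 for gid
  gid at 8 (size 8, align 8) → ends 16
  uid at 16 (size 4, align 4) → ends 20
  pid at 20 (size 4, align 4) → ends 24
  start_time at 24 (size 4, align 4) → ends 28
  refcount at 28 (size 4, align 4) → ends 32
  state at 32 (size 26, align 2) → ends 58
  tail pad 6 to reach multiple of 8
  total 64 bytes, alignment 8
packed(2) layout:
  lock at 0 (size 4, align 2) → ends 4
  gid at 4 (size 8, align 2) → ends 12
  uid at 12 (size 4, align 2) → ends 16
  pid at 16 (size 4, align 2) → ends 20
  start_time at 20 (size 4, align 2) → ends 24
  refcount at 24 (size 4, align 2) → ends 28
  state at 28 (size 26, align 2) → ends 54
  total 54 bytes, alignment 2
64 − 54 = 10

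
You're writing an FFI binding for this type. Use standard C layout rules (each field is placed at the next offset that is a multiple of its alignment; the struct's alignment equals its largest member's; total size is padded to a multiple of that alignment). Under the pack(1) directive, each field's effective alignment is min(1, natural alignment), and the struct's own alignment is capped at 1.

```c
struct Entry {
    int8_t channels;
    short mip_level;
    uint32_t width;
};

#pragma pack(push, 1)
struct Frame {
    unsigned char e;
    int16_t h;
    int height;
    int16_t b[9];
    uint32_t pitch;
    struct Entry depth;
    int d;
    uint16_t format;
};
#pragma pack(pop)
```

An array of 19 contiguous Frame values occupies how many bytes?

Entry: @0: channels [1B, align 1] → 1; +1 pad (align 2); @2: mip_level [2B, align 2] → 4; @4: width [4B, align 4] → 8; size 8, align 4
@0: e [1B, align 1] → 1
@1: h [2B, align 1] → 3
@3: height [4B, align 1] → 7
@7: b [18B, align 1] → 25
@25: pitch [4B, align 1] → 29
@29: depth [8B, align 1] → 37
@37: d [4B, align 1] → 41
@41: format [2B, align 1] → 43
size 43, align 1
array of 19: 19 × 43 = 817

817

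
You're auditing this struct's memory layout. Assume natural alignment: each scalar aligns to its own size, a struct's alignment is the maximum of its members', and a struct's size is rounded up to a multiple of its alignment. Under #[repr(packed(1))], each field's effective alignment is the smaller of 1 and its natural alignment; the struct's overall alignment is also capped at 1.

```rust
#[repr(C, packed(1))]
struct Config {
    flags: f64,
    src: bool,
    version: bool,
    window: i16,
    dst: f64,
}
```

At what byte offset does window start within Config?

10

0..8  flags  (8B, 1-aligned)
8..9  src  (1B, 1-aligned)
9..10  version  (1B, 1-aligned)
10..12  window  (2B, 1-aligned)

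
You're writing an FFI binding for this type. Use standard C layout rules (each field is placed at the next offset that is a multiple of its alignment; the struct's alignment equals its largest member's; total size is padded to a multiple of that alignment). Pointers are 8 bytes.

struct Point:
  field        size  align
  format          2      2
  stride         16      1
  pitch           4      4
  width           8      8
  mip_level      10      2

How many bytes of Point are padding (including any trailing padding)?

@0: format [2B, align 2] → 2
@2: stride [16B, align 1] → 18
+2 pad (align 4)
@20: pitch [4B, align 4] → 24
@24: width [8B, align 8] → 32
@32: mip_level [10B, align 2] → 42
+6 tail pad (align 8)
size 48, align 8
data bytes 40, size 48 → padding 8

8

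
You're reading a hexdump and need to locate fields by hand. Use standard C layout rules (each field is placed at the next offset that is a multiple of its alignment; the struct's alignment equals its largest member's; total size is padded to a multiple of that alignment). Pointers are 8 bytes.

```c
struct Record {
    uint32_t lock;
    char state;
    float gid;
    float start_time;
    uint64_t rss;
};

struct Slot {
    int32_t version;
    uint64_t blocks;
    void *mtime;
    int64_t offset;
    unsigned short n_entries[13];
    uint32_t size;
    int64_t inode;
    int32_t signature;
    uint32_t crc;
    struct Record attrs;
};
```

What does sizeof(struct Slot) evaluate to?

Record: 0..4  lock  (4B, 4-aligned); 4..5  state  (1B, 1-aligned); 5..8  -- padding (3B); 8..12  gid  (4B, 4-aligned); 12..16  start_time  (4B, 4-aligned); 16..24  rss  (8B, 8-aligned); sizeof = 24, alignof = 8
0..4  version  (4B, 4-aligned)
4..8  -- padding (4B)
8..16  blocks  (8B, 8-aligned)
16..24  mtime  (8B, 8-aligned)
24..32  offset  (8B, 8-aligned)
32..58  n_entries  (26B, 2-aligned)
58..60  -- padding (2B)
60..64  size  (4B, 4-aligned)
64..72  inode  (8B, 8-aligned)
72..76  signature  (4B, 4-aligned)
76..80  crc  (4B, 4-aligned)
80..104  attrs  (24B, 8-aligned)
sizeof = 104, alignof = 8

104 bytes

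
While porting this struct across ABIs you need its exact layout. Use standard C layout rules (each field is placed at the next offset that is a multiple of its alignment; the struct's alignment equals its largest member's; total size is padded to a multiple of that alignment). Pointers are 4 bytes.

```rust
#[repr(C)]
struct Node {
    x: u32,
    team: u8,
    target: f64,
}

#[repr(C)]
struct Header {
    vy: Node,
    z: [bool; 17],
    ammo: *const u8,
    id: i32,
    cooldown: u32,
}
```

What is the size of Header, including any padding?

Node: @0: x [4B, align 4] → 4; @4: team [1B, align 1] → 5; +3 pad (align 8); @8: target [8B, align 8] → 16; size 16, align 8
@0: vy [16B, align 8] → 16
@16: z [17B, align 1] → 33
+3 pad (align 4)
@36: ammo [4B, align 4] → 40
@40: id [4B, align 4] → 44
@44: cooldown [4B, align 4] → 48
size 48, align 8

48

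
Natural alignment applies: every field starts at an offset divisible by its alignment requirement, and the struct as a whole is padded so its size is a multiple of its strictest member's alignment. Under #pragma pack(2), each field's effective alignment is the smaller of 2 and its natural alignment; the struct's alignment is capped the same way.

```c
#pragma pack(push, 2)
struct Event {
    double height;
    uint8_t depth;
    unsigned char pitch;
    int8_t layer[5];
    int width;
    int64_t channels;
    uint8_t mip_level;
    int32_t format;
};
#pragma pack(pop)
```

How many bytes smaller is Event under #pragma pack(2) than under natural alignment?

natural layout:
  height at 0 (size 8, align 8) → ends 8
  depth at 8 (size 1, align 1) → ends 9
  pitch at 9 (size 1, align 1) → ends 10
  layer at 10 (size 5, align 1) → ends 15
  pad 1 to align 4 for width
  width at 16 (size 4, align 4) → ends 20
  pad 4 to align 8 for channels
  channels at 24 (size 8, align 8) → ends 32
  mip_level at 32 (size 1, align 1) → ends 33
  pad 3 to align 4 for format
  format at 36 (size 4, align 4) → ends 40
  total 40 bytes, alignment 8
packed(2) layout:
  height at 0 (size 8, align 2) → ends 8
  depth at 8 (size 1, align 1) → ends 9
  pitch at 9 (size 1, align 1) → ends 10
  layer at 10 (size 5, align 1) → ends 15
  pad 1 to align 2 for width
  width at 16 (size 4, align 2) → ends 20
  channels at 20 (size 8, align 2) → ends 28
  mip_level at 28 (size 1, align 1) → ends 29
  pad 1 to align 2 for format
  format at 30 (size 4, align 2) → ends 34
  total 34 bytes, alignment 2
40 − 34 = 6

6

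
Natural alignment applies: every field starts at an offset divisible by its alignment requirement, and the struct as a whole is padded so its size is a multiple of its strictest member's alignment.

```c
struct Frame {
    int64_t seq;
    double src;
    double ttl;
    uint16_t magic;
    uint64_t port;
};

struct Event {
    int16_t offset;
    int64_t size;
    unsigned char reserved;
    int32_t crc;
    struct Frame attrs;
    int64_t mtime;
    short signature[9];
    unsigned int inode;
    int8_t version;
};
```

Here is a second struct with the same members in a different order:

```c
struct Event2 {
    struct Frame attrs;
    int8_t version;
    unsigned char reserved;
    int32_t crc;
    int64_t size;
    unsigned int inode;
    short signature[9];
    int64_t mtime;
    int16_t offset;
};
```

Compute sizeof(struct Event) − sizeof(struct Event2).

8

Frame: @0: seq [8B, align 8] → 8; @8: src [8B, align 8] → 16; @16: ttl [8B, align 8] → 24; @24: magic [2B, align 2] → 26; +6 pad (align 8); @32: port [8B, align 8] → 40; size 40, align 8
@0: offset [2B, align 2] → 2
+6 pad (align 8)
@8: size [8B, align 8] → 16
@16: reserved [1B, align 1] → 17
+3 pad (align 4)
@20: crc [4B, align 4] → 24
@24: attrs [40B, align 8] → 64
@64: mtime [8B, align 8] → 72
@72: signature [18B, align 2] → 90
+2 pad (align 4)
@92: inode [4B, align 4] → 96
@96: version [1B, align 1] → 97
+7 tail pad (align 8)
size 104, align 8
— Event2 —
@0: attrs [40B, align 8] → 40
@40: version [1B, align 1] → 41
@41: reserved [1B, align 1] → 42
+2 pad (align 4)
@44: crc [4B, align 4] → 48
@48: size [8B, align 8] → 56
@56: inode [4B, align 4] → 60
@60: signature [18B, align 2] → 78
+2 pad (align 8)
@80: mtime [8B, align 8] → 88
@88: offset [2B, align 2] → 90
+6 tail pad (align 8)
size 96, align 8
104 − 96 = 8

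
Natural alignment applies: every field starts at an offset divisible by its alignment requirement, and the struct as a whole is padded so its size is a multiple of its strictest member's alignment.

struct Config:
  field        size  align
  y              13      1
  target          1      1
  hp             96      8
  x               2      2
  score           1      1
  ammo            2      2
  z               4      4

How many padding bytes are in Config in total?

@0: y [13B, align 1] → 13
@13: target [1B, align 1] → 14
+2 pad (align 8)
@16: hp [96B, align 8] → 112
@112: x [2B, align 2] → 114
@114: score [1B, align 1] → 115
+1 pad (align 2)
@116: ammo [2B, align 2] → 118
+2 pad (align 4)
@120: z [4B, align 4] → 124
+4 tail pad (align 8)
size 128, align 8
data bytes 119, size 128 → padding 9

9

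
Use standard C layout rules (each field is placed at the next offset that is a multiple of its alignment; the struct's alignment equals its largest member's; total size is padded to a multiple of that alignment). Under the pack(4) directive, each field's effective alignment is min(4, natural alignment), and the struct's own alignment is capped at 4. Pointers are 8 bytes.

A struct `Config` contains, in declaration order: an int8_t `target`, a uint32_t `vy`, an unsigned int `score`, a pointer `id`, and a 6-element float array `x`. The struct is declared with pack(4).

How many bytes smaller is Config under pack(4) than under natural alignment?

natural layout:
  @0: target [1B, align 1] → 1
  +3 pad (align 4)
  @4: vy [4B, align 4] → 8
  @8: score [4B, align 4] → 12
  +4 pad (align 8)
  @16: id [8B, align 8] → 24
  @24: x [24B, align 4] → 48
  size 48, align 8
packed(4) layout:
  @0: target [1B, align 1] → 1
  +3 pad (align 4)
  @4: vy [4B, align 4] → 8
  @8: score [4B, align 4] → 12
  @12: id [8B, align 4] → 20
  @20: x [24B, align 4] → 44
  size 44, align 4
48 − 44 = 4

4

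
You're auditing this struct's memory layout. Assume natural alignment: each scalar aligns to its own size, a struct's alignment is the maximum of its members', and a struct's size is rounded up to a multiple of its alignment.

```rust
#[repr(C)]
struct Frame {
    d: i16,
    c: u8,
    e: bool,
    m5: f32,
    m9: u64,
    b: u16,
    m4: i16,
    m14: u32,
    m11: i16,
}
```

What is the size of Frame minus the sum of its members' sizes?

6

d at 0 (size 2, align 2) → ends 2
c at 2 (size 1, align 1) → ends 3
e at 3 (size 1, align 1) → ends 4
m5 at 4 (size 4, align 4) → ends 8
m9 at 8 (size 8, align 8) → ends 16
b at 16 (size 2, align 2) → ends 18
m4 at 18 (size 2, align 2) → ends 20
m14 at 20 (size 4, align 4) → ends 24
m11 at 24 (size 2, align 2) → ends 26
tail pad 6 to reach multiple of 8
total 32 bytes, alignment 8
data bytes 26, size 32 → padding 6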